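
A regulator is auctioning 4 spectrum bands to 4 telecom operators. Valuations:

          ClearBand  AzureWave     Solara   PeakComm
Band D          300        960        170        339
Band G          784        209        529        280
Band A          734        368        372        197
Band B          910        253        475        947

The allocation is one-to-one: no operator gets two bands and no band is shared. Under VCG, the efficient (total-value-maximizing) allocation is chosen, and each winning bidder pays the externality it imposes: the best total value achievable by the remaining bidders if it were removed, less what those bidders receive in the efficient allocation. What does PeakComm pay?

Efficient allocation: ClearBand→Band A ($734M), AzureWave→Band D ($960M), Solara→Band G ($529M), PeakComm→Band B ($947M); total welfare W = $3170M.
PeakComm receives Band B at value $947M, so the others get W − 947 = $2223M.
Without PeakComm: best allocation of the remaining 3 bidders over all 4 bands is ClearBand→Band B ($910M), AzureWave→Band D ($960M), Solara→Band G ($529M), total $2399M.
VCG payment = (others' best without PeakComm) − (others' welfare with PeakComm) = 2399 − 2223 = $176M.

PeakComm pays $176M.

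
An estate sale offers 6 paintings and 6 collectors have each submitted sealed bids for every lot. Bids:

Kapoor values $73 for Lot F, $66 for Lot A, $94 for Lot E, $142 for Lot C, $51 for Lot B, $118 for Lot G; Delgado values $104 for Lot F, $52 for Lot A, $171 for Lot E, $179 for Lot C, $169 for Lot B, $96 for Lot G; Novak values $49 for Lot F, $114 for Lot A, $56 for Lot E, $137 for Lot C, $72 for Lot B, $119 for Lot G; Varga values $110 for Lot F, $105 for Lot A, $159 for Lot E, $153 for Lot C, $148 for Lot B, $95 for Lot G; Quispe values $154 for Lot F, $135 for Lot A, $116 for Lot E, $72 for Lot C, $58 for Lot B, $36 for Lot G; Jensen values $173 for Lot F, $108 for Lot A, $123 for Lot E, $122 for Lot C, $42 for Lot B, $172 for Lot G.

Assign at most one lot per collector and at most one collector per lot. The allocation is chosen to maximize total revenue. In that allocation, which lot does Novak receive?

Optimal: Kapoor→Lot C ($142), Delgado→Lot B ($169), Novak→Lot A ($114), Varga→Lot E ($159), Quispe→Lot F ($154), Jensen→Lot G ($172) — total 142+169+114+159+154+172 = $910.
Max-entry greedy (repeatedly take the single best remaining cell) gives $816, worse by 94.
Novak's own top lot is Lot C ($137), but forcing Novak→Lot C and reassigning the rest optimally gives only $891 — worse by 19.

Novak receives Lot A.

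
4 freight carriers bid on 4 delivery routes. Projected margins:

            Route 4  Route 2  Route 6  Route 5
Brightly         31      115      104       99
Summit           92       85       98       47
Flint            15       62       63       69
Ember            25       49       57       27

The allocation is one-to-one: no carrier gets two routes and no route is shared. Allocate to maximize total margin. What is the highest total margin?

Optimal: Brightly→Route 2 ($115k), Summit→Route 4 ($92k), Flint→Route 5 ($69k), Ember→Route 6 ($57k) — total 115+92+69+57 = $333k.

Maximum total: $333k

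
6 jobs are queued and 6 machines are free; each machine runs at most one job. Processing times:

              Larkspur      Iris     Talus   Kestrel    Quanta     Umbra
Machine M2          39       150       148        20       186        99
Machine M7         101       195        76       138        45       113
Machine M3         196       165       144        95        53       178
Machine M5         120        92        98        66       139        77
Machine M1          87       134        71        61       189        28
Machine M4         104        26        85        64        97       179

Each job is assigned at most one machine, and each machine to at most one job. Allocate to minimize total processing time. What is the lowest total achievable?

This is a one-to-one assignment (minimum-cost bipartite matching).
Optimal: Larkspur→Machine M2 (39 min), Iris→Machine M4 (26 min), Talus→Machine M7 (76 min), Kestrel→Machine M5 (66 min), Quanta→Machine M3 (53 min), Umbra→Machine M1 (28 min) — total 39+26+76+66+53+28 = 288 min.
No other one-to-one assignment undercuts 288 min.

Min total: 288 min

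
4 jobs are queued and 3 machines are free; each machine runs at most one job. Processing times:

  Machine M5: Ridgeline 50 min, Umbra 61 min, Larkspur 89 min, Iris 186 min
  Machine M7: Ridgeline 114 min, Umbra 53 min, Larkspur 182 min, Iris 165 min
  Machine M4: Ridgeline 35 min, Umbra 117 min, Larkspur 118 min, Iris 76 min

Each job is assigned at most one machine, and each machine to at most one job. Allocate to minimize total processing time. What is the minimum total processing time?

Optimal: Larkspur→Machine M5 (89 min), Umbra→Machine M7 (53 min), Ridgeline→Machine M4 (35 min) — total 89+53+35 = 177 min.
Column-greedy (each machine in turn goes to its cheapest remaining job) gives 179 min, worse by 2.
Next-best assignment: Ridgeline→Machine M5, Umbra→Machine M7, Iris→Machine M4 = 179 min.
Swapping Larkspur↔Ridgeline (Larkspur→Machine M4 118 min, Ridgeline→Machine M5 50 min) adds 44.

Min total: 177 min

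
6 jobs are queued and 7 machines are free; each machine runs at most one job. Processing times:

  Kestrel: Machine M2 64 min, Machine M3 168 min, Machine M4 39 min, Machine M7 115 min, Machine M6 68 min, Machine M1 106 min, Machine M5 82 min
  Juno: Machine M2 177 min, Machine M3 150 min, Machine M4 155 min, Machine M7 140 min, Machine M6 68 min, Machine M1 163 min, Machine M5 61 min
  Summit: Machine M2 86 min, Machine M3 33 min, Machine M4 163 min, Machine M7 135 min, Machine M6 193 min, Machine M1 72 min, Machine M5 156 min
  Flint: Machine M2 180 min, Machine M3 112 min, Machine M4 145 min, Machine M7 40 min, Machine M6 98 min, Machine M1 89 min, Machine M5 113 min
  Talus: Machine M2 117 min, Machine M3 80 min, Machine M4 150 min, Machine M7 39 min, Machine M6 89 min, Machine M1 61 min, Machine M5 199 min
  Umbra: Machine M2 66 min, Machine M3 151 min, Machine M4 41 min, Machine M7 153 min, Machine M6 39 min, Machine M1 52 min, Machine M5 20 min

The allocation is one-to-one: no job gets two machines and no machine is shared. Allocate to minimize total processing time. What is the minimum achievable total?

Minimum total: 261 min

This is the linear assignment problem.
Optimal: Kestrel→Machine M4 (39 min), Juno→Machine M6 (68 min), Summit→Machine M3 (33 min), Flint→Machine M7 (40 min), Talus→Machine M1 (61 min), Umbra→Machine M5 (20 min) — total 39+68+33+40+61+20 = 261 min.
Swapping Summit↔Talus (Summit→Machine M1 72 min, Talus→Machine M3 80 min) adds 58.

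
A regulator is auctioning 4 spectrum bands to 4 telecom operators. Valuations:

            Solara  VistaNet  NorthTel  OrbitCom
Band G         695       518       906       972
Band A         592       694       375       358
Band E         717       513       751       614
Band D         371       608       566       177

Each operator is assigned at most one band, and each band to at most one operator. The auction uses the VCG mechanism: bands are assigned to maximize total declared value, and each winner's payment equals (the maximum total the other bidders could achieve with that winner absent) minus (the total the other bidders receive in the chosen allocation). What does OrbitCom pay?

OrbitCom pays $340M.

Efficient allocation: Solara→Band E ($717M), VistaNet→Band A ($694M), NorthTel→Band D ($566M), OrbitCom→Band G ($972M); total welfare W = $2949M.
OrbitCom receives Band G at value $972M, so the others get W − 972 = $1977M.
Without OrbitCom: best allocation of the remaining 3 bidders over all 4 bands is Solara→Band E ($717M), VistaNet→Band A ($694M), NorthTel→Band G ($906M), total $2317M.
VCG payment = (others' best without OrbitCom) − (others' welfare with OrbitCom) = 2317 − 1977 = $340M.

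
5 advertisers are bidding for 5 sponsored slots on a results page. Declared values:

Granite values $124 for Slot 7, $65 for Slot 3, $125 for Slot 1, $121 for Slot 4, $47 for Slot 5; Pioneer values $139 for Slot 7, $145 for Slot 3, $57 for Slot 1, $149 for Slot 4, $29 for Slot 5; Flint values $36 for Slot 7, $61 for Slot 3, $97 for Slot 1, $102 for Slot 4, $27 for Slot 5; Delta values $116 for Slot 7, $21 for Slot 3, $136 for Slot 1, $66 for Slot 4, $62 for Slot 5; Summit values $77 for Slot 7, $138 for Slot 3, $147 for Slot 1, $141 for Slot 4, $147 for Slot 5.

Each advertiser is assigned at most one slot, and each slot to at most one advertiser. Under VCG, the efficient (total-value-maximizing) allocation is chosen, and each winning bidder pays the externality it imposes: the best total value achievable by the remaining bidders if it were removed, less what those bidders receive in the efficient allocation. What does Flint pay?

Efficient allocation: Granite→Slot 7 ($124), Pioneer→Slot 3 ($145), Flint→Slot 4 ($102), Delta→Slot 1 ($136), Summit→Slot 5 ($147); total welfare W = $654.
Flint receives Slot 4 at value $102, so the others get W − 102 = $552.
Without Flint: best allocation of the remaining 4 bidders over all 5 slots is Granite→Slot 7 ($124), Pioneer→Slot 4 ($149), Delta→Slot 1 ($136), Summit→Slot 5 ($147), total $556.
VCG payment = (others' best without Flint) − (others' welfare with Flint) = 556 − 552 = $4.

Flint pays $4.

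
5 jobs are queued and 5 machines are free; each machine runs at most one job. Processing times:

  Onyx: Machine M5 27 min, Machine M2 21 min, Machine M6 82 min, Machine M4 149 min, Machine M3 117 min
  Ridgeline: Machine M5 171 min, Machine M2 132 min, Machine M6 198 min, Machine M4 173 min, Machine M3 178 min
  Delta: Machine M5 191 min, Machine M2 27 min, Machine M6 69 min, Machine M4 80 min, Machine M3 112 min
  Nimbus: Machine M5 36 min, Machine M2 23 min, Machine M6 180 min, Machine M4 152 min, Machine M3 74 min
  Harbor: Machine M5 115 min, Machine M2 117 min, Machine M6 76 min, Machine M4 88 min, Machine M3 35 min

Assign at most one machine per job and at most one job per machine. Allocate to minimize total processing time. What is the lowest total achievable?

Min total: 327 min

This is a one-to-one assignment (minimum-cost bipartite matching).
Optimal: Onyx→Machine M5 (27 min), Ridgeline→Machine M4 (173 min), Delta→Machine M6 (69 min), Nimbus→Machine M2 (23 min), Harbor→Machine M3 (35 min) — total 27+173+69+23+35 = 327 min.
Column-greedy (each machine in turn goes to its cheapest remaining job) gives 385 min, worse by 58.
Next-best assignment: Onyx→Machine M2, Ridgeline→Machine M4, Delta→Machine M6, Nimbus→Machine M5, Harbor→Machine M3 = 334 min.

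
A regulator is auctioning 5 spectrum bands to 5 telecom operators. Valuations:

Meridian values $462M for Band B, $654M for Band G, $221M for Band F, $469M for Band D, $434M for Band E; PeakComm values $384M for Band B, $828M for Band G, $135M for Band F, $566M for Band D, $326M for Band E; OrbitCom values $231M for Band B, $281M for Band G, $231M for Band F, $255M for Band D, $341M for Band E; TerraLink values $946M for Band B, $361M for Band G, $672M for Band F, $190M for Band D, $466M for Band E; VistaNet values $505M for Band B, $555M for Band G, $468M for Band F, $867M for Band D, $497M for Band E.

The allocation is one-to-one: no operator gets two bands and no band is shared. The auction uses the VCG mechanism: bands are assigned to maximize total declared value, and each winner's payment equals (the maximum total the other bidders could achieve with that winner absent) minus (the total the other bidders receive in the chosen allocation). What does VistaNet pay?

Efficient allocation: Meridian→Band E ($434M), PeakComm→Band G ($828M), OrbitCom→Band F ($231M), TerraLink→Band B ($946M), VistaNet→Band D ($867M); total welfare W = $3306M.
VistaNet receives Band D at value $867M, so the others get W − 867 = $2439M.
Without VistaNet: best allocation of the remaining 4 bidders over all 5 bands is Meridian→Band D ($469M), PeakComm→Band G ($828M), OrbitCom→Band E ($341M), TerraLink→Band B ($946M), total $2584M.
VCG payment = (others' best without VistaNet) − (others' welfare with VistaNet) = 2584 − 2439 = $145M.

VistaNet pays $145M.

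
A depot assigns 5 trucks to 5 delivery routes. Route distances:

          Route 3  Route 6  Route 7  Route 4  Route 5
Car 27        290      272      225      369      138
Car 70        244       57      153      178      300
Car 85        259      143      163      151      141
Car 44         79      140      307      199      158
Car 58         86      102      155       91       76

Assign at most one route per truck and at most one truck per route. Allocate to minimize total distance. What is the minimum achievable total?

This is the linear assignment problem.
Optimal: Car 27→Route 5 (138 km), Car 70→Route 6 (57 km), Car 85→Route 7 (163 km), Car 44→Route 3 (79 km), Car 58→Route 4 (91 km) — total 138+57+163+79+91 = 528 km.

Minimum total: 528 km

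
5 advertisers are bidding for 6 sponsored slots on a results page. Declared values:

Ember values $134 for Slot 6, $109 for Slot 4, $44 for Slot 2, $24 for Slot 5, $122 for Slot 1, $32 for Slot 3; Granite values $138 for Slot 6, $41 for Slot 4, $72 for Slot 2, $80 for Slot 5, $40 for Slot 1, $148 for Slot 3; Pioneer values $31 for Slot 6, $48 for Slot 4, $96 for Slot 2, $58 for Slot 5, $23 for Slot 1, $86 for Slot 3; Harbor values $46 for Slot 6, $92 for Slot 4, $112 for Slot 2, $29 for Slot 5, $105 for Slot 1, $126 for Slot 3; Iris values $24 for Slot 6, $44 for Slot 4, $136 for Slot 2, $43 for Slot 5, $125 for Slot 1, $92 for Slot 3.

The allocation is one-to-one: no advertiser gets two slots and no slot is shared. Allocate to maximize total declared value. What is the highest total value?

Maximum total: $595

This is the linear assignment problem.
Optimal: Ember→Slot 6 ($134), Granite→Slot 3 ($148), Pioneer→Slot 2 ($96), Harbor→Slot 4 ($92), Iris→Slot 1 ($125) — total 134+148+96+92+125 = $595.
Column-greedy (each slot in turn goes to its best remaining advertiser) gives $546, worse by 49.
Next-best assignment: Ember→Slot 4, Granite→Slot 6, Pioneer→Slot 2, Harbor→Slot 3, Iris→Slot 1 = $594.
Every other assignment is strictly worse.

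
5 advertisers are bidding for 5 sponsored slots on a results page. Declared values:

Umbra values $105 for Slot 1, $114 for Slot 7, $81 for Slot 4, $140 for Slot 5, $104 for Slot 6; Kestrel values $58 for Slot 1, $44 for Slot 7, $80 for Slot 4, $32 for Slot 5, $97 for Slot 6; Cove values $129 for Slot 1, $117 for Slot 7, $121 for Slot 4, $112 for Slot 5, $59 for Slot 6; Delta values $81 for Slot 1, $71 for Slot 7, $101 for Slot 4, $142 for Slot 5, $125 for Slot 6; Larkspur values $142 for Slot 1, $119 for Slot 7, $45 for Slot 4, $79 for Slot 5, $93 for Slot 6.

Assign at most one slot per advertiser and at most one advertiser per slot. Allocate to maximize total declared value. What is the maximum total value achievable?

This is a one-to-one assignment (maximum-weight bipartite matching).
Optimal: Umbra→Slot 7 ($114), Kestrel→Slot 6 ($97), Cove→Slot 4 ($121), Delta→Slot 5 ($142), Larkspur→Slot 1 ($142) — total 114+97+121+142+142 = $616.
Row-greedy (each advertiser in turn takes its best remaining slot) gives $586, worse by 30.
Every other assignment is strictly worse.

Maximum total: $616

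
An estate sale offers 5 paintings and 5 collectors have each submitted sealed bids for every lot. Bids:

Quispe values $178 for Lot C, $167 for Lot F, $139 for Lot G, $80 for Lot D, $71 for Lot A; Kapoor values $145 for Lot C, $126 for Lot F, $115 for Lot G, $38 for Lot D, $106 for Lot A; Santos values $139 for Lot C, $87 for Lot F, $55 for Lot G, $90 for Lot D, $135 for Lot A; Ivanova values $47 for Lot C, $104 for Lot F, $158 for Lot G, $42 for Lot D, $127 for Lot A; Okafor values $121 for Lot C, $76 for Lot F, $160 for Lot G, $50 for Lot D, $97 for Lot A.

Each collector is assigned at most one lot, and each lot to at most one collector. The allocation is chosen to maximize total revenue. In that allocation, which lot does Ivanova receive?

Optimal: Quispe→Lot F ($167), Kapoor→Lot C ($145), Santos→Lot D ($90), Ivanova→Lot A ($127), Okafor→Lot G ($160) — total 167+145+90+127+160 = $689.
Max-entry greedy (repeatedly take the single best remaining cell) gives $641, worse by 48.
Next-best assignment: Quispe→Lot C, Kapoor→Lot F, Santos→Lot D, Ivanova→Lot A, Okafor→Lot G = $681.
Swapping Santos↔Ivanova (Santos→Lot A $135, Ivanova→Lot D $42) loses 40.
Ivanova's own top lot is Lot G ($158), but forcing Ivanova→Lot G and reassigning the rest optimally gives only $657 — worse by 32.

Ivanova receives Lot A.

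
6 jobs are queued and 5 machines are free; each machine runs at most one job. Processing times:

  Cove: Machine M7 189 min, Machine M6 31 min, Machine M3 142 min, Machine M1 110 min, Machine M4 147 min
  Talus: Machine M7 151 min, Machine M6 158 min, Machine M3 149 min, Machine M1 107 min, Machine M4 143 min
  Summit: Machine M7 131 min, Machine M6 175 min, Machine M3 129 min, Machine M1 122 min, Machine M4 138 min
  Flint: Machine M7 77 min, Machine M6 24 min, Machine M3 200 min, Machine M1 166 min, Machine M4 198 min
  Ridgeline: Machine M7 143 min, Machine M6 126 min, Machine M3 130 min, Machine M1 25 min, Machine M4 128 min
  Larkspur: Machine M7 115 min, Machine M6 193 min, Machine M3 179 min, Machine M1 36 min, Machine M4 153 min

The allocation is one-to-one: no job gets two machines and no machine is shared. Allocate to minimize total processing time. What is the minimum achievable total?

Min total: 401 min

Optimal: Flint→Machine M7 (77 min), Cove→Machine M6 (31 min), Summit→Machine M3 (129 min), Larkspur→Machine M1 (36 min), Ridgeline→Machine M4 (128 min) — total 77+31+129+36+128 = 401 min.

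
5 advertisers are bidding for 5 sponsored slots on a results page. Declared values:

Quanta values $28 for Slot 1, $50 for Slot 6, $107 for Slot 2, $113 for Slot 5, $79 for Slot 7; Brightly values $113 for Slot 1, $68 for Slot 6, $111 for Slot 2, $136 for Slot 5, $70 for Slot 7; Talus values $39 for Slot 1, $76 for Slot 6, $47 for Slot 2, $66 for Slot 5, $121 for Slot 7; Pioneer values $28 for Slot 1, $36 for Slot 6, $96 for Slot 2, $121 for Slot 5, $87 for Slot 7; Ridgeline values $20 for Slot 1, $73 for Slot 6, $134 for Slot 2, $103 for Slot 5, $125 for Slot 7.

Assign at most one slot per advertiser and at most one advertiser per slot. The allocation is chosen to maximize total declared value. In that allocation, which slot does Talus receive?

Talus receives Slot 6.

Optimal: Quanta→Slot 2 ($107), Brightly→Slot 1 ($113), Talus→Slot 6 ($76), Pioneer→Slot 5 ($121), Ridgeline→Slot 7 ($125) — total 107+113+76+121+125 = $542.
Row-greedy (each advertiser in turn takes its best remaining slot) gives $516, worse by 26.
No other one-to-one assignment exceeds $542.
Talus's own top slot is Slot 7 ($121), but forcing Talus→Slot 7 and reassigning the rest optimally gives only $539 — worse by 3.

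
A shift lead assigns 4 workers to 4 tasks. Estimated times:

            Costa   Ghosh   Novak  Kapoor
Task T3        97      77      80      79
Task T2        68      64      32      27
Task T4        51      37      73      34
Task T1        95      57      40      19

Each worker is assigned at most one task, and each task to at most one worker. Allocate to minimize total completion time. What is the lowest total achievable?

Minimum total: 179 min

Optimal: Costa→Task T4 (51 min), Ghosh→Task T3 (77 min), Novak→Task T2 (32 min), Kapoor→Task T1 (19 min) — total 51+77+32+19 = 179 min.
Row-greedy (each worker in turn takes its cheapest remaining task) gives 219 min, worse by 40.
Next-best assignment: Costa→Task T3, Ghosh→Task T4, Novak→Task T2, Kapoor→Task T1 = 185 min.
Swapping Kapoor↔Costa (Kapoor→Task T4 34 min, Costa→Task T1 95 min) adds 59.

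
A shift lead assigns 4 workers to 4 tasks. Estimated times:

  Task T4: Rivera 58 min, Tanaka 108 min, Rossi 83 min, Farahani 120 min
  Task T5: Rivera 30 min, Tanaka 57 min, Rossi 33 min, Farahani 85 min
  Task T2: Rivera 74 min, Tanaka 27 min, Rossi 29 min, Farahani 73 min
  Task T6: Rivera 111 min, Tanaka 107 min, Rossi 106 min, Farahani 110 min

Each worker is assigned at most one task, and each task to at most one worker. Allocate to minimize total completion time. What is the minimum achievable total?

Optimal: Rivera→Task T4 (58 min), Tanaka→Task T2 (27 min), Rossi→Task T5 (33 min), Farahani→Task T6 (110 min) — total 58+27+33+110 = 228 min.
Row-greedy (each worker in turn takes its cheapest remaining task) gives 250 min, worse by 22.
Swapping Farahani↔Tanaka (Farahani→Task T2 73 min, Tanaka→Task T6 107 min) adds 43.
Checked against all permutations: 228 min is optimal.

Min total: 228 min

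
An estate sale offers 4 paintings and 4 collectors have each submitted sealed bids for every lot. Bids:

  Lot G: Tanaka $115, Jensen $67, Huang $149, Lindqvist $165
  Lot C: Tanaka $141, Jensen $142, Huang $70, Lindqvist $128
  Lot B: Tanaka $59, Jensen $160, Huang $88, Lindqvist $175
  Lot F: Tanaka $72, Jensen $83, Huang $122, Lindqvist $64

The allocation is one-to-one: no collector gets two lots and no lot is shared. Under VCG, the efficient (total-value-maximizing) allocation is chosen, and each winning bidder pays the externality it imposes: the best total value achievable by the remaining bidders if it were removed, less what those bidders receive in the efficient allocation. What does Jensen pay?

Jensen pays $37.

Efficient allocation: Tanaka→Lot C ($141), Jensen→Lot B ($160), Huang→Lot F ($122), Lindqvist→Lot G ($165); total welfare W = $588.
Jensen receives Lot B at value $160, so the others get W − 160 = $428.
Without Jensen: best allocation of the remaining 3 bidders over all 4 lots is Tanaka→Lot C ($141), Huang→Lot G ($149), Lindqvist→Lot B ($175), total $465.
VCG payment = (others' best without Jensen) − (others' welfare with Jensen) = 465 − 428 = $37.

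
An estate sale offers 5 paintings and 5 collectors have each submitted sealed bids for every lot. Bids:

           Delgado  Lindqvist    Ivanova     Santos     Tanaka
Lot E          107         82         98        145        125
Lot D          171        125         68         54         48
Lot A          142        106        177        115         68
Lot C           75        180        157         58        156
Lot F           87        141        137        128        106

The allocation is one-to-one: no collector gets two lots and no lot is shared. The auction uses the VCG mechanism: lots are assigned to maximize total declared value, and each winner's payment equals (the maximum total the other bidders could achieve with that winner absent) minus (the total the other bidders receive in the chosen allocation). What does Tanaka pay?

Efficient allocation: Delgado→Lot D ($171), Lindqvist→Lot F ($141), Ivanova→Lot A ($177), Santos→Lot E ($145), Tanaka→Lot C ($156); total welfare W = $790.
Tanaka receives Lot C at value $156, so the others get W − 156 = $634.
Without Tanaka: best allocation of the remaining 4 bidders over all 5 lots is Delgado→Lot D ($171), Lindqvist→Lot C ($180), Ivanova→Lot A ($177), Santos→Lot E ($145), total $673.
VCG payment = (others' best without Tanaka) − (others' welfare with Tanaka) = 673 − 634 = $39.

Tanaka pays $39.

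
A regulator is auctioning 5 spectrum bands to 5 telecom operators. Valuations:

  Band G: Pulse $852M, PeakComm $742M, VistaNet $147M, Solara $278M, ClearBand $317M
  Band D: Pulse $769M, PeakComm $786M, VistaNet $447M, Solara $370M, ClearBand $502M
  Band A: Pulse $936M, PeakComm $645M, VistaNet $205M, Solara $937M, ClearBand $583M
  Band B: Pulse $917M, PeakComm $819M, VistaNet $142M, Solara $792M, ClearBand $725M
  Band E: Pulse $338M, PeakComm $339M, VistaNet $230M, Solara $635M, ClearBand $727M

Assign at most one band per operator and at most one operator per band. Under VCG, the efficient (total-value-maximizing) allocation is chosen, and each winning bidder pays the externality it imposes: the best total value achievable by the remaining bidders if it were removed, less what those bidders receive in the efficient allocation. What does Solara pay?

Efficient allocation: Pulse→Band G ($852M), PeakComm→Band B ($819M), VistaNet→Band D ($447M), Solara→Band A ($937M), ClearBand→Band E ($727M); total welfare W = $3782M.
Solara receives Band A at value $937M, so the others get W − 937 = $2845M.
Without Solara: best allocation of the remaining 4 bidders over all 5 bands is Pulse→Band A ($936M), PeakComm→Band B ($819M), VistaNet→Band D ($447M), ClearBand→Band E ($727M), total $2929M.
VCG payment = (others' best without Solara) − (others' welfare with Solara) = 2929 − 2845 = $84M.

Solara pays $84M.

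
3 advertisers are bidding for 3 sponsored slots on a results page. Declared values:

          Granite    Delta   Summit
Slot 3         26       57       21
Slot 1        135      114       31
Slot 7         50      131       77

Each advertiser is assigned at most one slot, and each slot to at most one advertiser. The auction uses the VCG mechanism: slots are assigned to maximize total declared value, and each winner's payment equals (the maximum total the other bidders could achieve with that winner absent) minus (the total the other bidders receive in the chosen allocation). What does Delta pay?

Efficient allocation: Granite→Slot 1 ($135), Delta→Slot 7 ($131), Summit→Slot 3 ($21); total welfare W = $287.
Delta receives Slot 7 at value $131, so the others get W − 131 = $156.
Without Delta: best allocation of the remaining 2 bidders over all 3 slots is Granite→Slot 1 ($135), Summit→Slot 7 ($77), total $212.
VCG payment = (others' best without Delta) − (others' welfare with Delta) = 212 − 156 = $56.

Delta pays $56.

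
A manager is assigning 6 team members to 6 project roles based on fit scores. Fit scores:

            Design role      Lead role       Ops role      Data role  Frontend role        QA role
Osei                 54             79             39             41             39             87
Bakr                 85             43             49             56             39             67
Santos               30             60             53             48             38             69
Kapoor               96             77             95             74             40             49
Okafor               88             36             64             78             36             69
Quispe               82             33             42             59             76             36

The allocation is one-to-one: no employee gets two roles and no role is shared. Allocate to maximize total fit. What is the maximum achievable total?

Max total: 482 pts

Optimal: Osei→Lead role (79 pts), Bakr→Design role (85 pts), Santos→QA role (69 pts), Kapoor→Ops role (95 pts), Okafor→Data role (78 pts), Quispe→Frontend role (76 pts) — total 79+85+69+95+78+76 = 482 pts.
Every other assignment is strictly worse.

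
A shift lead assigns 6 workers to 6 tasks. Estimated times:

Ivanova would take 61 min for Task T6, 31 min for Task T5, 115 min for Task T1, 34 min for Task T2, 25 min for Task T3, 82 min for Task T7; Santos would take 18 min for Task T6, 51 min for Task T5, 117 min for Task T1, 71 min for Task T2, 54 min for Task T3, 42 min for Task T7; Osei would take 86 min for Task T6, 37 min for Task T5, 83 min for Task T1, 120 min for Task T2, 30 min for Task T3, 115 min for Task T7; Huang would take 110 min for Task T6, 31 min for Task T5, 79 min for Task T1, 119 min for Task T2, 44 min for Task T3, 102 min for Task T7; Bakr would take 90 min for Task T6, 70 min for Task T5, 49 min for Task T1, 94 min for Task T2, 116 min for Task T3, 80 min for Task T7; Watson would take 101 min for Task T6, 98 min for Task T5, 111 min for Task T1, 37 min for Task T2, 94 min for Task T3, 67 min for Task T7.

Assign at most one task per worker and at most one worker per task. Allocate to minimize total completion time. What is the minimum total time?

Optimal: Ivanova→Task T2 (34 min), Santos→Task T6 (18 min), Osei→Task T3 (30 min), Huang→Task T5 (31 min), Bakr→Task T1 (49 min), Watson→Task T7 (67 min) — total 34+18+30+31+49+67 = 229 min.
Every other assignment is strictly worse.

Minimum total: 229 min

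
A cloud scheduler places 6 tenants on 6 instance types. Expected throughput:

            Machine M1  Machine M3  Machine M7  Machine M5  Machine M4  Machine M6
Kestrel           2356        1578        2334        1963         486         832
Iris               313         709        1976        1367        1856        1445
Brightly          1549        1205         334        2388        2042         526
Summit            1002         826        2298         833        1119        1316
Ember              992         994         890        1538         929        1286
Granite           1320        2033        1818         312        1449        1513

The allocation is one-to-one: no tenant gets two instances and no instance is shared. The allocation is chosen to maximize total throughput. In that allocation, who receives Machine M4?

Optimal: Kestrel→Machine M1 (2356 ops/s), Iris→Machine M4 (1856 ops/s), Brightly→Machine M5 (2388 ops/s), Summit→Machine M7 (2298 ops/s), Ember→Machine M6 (1286 ops/s), Granite→Machine M3 (2033 ops/s) — total 2356+1856+2388+2298+1286+2033 = 12217 ops/s.
Row-greedy (each tenant in turn takes its best remaining instance) gives 10479 ops/s, worse by 1738.
Next-best assignment: Kestrel→Machine M1, Iris→Machine M6, Brightly→Machine M4, Summit→Machine M7, Ember→Machine M5, Granite→Machine M3 = 11712 ops/s.
No other one-to-one assignment exceeds 12217 ops/s.
Iris's own top instance is Machine M7 (1976 ops/s), but forcing Iris→Machine M7 and reassigning the rest optimally gives only 11261 ops/s — worse by 956.

Iris receives Machine M4.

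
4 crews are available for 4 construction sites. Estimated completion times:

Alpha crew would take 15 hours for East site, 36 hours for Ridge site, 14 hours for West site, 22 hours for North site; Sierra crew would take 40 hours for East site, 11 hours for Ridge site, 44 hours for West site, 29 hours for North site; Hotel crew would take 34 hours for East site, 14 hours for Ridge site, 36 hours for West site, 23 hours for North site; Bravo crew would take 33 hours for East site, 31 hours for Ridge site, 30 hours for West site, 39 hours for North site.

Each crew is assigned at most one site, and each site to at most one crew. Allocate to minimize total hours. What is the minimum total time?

Min total: 79 hours

Optimal: Alpha crew→East site (15 hours), Sierra crew→Ridge site (11 hours), Hotel crew→North site (23 hours), Bravo crew→West site (30 hours) — total 15+11+23+30 = 79 hours.
Row-greedy (each crew in turn takes its cheapest remaining site) gives 81 hours, worse by 2.
Next-best assignment: Alpha crew→West site, Sierra crew→Ridge site, Hotel crew→North site, Bravo crew→East site = 81 hours.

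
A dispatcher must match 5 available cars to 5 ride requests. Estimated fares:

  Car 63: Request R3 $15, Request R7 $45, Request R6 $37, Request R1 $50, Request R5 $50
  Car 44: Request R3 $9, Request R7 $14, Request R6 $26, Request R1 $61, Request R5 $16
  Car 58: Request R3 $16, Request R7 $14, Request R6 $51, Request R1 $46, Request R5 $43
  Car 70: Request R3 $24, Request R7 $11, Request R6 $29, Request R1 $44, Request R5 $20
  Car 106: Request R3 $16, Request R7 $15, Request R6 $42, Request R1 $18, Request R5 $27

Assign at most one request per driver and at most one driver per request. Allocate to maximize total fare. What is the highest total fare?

Max total: $215

Treat this as an assignment problem: match each driver to one request.
Optimal: Car 63→Request R7 ($45), Car 44→Request R1 ($61), Car 58→Request R5 ($43), Car 70→Request R3 ($24), Car 106→Request R6 ($42) — total 45+61+43+24+42 = $215.
Max-entry greedy (repeatedly take the single best remaining cell) gives $201, worse by 14.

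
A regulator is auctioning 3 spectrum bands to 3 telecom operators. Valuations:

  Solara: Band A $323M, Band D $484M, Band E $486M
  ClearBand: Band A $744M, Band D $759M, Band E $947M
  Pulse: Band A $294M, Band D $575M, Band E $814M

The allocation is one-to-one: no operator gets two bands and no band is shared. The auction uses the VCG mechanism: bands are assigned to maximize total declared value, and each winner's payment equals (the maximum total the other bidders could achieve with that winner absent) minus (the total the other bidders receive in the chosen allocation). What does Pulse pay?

Pulse pays $203M.

Efficient allocation: Solara→Band D ($484M), ClearBand→Band A ($744M), Pulse→Band E ($814M); total welfare W = $2042M.
Pulse receives Band E at value $814M, so the others get W − 814 = $1228M.
Without Pulse: best allocation of the remaining 2 bidders over all 3 bands is Solara→Band D ($484M), ClearBand→Band E ($947M), total $1431M.
VCG payment = (others' best without Pulse) − (others' welfare with Pulse) = 1431 − 1228 = $203M.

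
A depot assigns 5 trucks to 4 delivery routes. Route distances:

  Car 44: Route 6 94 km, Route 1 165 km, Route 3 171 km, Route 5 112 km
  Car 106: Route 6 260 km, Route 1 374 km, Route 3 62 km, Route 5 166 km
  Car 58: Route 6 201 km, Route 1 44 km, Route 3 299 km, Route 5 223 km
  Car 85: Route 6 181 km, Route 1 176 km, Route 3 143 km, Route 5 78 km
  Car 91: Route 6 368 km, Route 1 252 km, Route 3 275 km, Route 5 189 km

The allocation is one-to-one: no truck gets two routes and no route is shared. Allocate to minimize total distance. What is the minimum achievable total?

Optimal: Car 44→Route 6 (94 km), Car 58→Route 1 (44 km), Car 106→Route 3 (62 km), Car 85→Route 5 (78 km) — total 94+44+62+78 = 278 km.
Next-best assignment: Car 44→Route 6, Car 58→Route 1, Car 106→Route 3, Car 91→Route 5 = 389 km.

Minimum total: 278 km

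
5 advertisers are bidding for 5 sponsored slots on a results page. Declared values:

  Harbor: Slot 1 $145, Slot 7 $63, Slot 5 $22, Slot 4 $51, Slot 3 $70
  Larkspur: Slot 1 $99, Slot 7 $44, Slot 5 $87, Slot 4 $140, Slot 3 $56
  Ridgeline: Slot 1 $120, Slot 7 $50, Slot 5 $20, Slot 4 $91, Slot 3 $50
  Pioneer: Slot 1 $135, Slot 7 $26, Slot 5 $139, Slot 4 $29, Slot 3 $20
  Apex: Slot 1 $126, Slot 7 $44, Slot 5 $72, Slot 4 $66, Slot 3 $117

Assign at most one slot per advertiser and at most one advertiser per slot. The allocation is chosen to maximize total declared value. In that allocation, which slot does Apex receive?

Treat this as an assignment problem: match each advertiser to one slot.
Optimal: Harbor→Slot 1 ($145), Larkspur→Slot 4 ($140), Ridgeline→Slot 7 ($50), Pioneer→Slot 5 ($139), Apex→Slot 3 ($117) — total 145+140+50+139+117 = $591.
Next-best assignment: Harbor→Slot 7, Larkspur→Slot 4, Ridgeline→Slot 1, Pioneer→Slot 5, Apex→Slot 3 = $579.
Apex's own top slot is Slot 1 ($126), but forcing Apex→Slot 1 and reassigning the rest optimally gives only $525 — worse by 66.

Apex receives Slot 3.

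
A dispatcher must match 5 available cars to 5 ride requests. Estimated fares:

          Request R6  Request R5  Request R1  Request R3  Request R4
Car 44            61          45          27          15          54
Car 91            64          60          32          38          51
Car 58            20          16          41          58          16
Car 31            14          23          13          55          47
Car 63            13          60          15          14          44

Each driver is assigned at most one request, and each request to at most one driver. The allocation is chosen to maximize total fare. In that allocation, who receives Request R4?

This is the linear assignment problem.
Optimal: Car 44→Request R4 ($54), Car 91→Request R6 ($64), Car 58→Request R1 ($41), Car 31→Request R3 ($55), Car 63→Request R5 ($60) — total 54+64+41+55+60 = $274.
Row-greedy (each driver in turn takes its best remaining request) gives $241, worse by 33.
Next-best assignment: Car 44→Request R6, Car 91→Request R4, Car 58→Request R1, Car 31→Request R3, Car 63→Request R5 = $268.
Car 44's own top request is Request R6 ($61), but forcing Car 44→Request R6 and reassigning the rest optimally gives only $268 — worse by 6.

Car 44 receives Request R4.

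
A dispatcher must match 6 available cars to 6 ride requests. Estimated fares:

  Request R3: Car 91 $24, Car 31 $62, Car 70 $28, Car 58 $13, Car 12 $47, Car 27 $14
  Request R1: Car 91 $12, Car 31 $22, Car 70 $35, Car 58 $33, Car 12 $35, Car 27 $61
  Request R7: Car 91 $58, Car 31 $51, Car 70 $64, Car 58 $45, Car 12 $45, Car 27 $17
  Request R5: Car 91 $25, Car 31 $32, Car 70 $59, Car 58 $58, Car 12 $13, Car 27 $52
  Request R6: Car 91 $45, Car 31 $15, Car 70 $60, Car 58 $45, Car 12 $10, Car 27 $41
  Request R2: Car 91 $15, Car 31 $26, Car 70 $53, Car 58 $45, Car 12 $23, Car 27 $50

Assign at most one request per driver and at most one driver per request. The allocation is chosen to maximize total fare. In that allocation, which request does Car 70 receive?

Car 70 receives Request R2.

Treat this as an assignment problem: match each driver to one request.
Optimal: Car 91→Request R6 ($45), Car 31→Request R3 ($62), Car 70→Request R2 ($53), Car 58→Request R5 ($58), Car 12→Request R7 ($45), Car 27→Request R1 ($61) — total 45+62+53+58+45+61 = $324.
Row-greedy (each driver in turn takes its best remaining request) gives $323, worse by 1.
Next-best assignment: Car 91→Request R7, Car 31→Request R3, Car 70→Request R6, Car 58→Request R5, Car 12→Request R1, Car 27→Request R2 = $323.
Swapping Car 31↔Car 12 (Car 31→Request R7 $51, Car 12→Request R3 $47) loses 9.
Car 70's own top request is Request R7 ($64), but forcing Car 70→Request R7 and reassigning the rest optimally gives only $314 — worse by 10.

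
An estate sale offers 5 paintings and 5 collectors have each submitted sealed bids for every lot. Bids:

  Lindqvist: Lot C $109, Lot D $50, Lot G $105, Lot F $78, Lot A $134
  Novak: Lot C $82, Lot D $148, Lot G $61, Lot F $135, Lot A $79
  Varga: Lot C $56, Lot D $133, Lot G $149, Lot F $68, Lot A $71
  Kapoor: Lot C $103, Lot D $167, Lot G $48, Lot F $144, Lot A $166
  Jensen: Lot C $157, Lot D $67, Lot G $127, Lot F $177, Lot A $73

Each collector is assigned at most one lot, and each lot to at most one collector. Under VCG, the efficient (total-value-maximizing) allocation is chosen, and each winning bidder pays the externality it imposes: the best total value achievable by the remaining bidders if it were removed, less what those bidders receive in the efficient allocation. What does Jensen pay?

Jensen pays $13.

Efficient allocation: Lindqvist→Lot C ($109), Novak→Lot D ($148), Varga→Lot G ($149), Kapoor→Lot A ($166), Jensen→Lot F ($177); total welfare W = $749.
Jensen receives Lot F at value $177, so the others get W − 177 = $572.
Without Jensen: best allocation of the remaining 4 bidders over all 5 lots is Lindqvist→Lot A ($134), Novak→Lot F ($135), Varga→Lot G ($149), Kapoor→Lot D ($167), total $585.
VCG payment = (others' best without Jensen) − (others' welfare with Jensen) = 585 − 572 = $13.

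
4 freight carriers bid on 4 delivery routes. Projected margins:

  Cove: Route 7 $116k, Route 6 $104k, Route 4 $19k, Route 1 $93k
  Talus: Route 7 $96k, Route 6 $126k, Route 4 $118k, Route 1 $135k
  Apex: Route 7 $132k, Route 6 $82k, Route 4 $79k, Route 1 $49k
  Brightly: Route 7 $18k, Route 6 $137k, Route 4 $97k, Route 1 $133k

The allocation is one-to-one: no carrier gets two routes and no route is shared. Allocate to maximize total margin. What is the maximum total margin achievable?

Max total: $487k

Optimal: Cove→Route 6 ($104k), Talus→Route 4 ($118k), Apex→Route 7 ($132k), Brightly→Route 1 ($133k) — total 104+118+132+133 = $487k.
Column-greedy (each route in turn goes to its best remaining carrier) gives $480k, worse by 7.
Next-best assignment: Cove→Route 1, Talus→Route 4, Apex→Route 7, Brightly→Route 6 = $480k.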